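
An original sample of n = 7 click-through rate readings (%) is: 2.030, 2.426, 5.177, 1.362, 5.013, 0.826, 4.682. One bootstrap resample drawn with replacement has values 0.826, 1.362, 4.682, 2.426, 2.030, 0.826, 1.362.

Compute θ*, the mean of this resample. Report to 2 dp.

θ* = 1.93

Mean = (0.826 + 1.362 + 4.682 + 2.426 + 2.030 + 0.826 + 1.362) / 7 = 13.5140 / 7 = 1.93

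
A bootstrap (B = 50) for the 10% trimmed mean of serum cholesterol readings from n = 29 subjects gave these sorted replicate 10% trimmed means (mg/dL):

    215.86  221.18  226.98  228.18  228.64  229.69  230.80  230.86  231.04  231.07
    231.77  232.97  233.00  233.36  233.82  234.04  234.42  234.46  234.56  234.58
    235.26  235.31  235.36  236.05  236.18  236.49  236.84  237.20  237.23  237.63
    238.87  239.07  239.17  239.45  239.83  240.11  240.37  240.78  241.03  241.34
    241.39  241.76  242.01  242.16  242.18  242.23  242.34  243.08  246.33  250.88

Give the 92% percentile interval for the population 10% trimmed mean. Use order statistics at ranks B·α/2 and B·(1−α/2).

(221.18, 243.08)

α = 0.08; lower rank = 50 × 0.040 = 2; upper rank = 50 × 0.960 = 48.
The 2nd smallest replicate is 221.18; the 48th is 243.08.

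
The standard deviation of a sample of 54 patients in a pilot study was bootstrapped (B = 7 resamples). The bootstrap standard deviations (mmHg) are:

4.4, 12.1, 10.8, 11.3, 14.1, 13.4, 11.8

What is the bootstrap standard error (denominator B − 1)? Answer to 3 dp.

SE* = 3.183

Bootstrap SE is the standard deviation of the 7 replicate standard deviations.
Mean of replicates: (4.4 + 12.1 + 10.8 + 11.3 + 14.1 + 13.4 + 11.8) / 7 = 77.9000 / 7 = 11.1286
Sum of squared deviations: (−6.7286)² + (+0.9714)² + (−0.3286)² + (+0.1714)² + (+2.9714)² + (+2.2714)² + (+0.6714)² = 60.7943
Variance = 60.7943 / 6 = 10.1324
SE* = √10.1324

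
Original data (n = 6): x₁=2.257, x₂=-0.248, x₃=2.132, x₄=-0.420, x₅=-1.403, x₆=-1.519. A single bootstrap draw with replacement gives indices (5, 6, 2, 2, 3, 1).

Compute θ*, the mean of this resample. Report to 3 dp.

Resample values: -1.403, -1.519, -0.248, -0.248, 2.132, 2.257.
Mean = ((-1.403) + (-1.519) + (-0.248) + (-0.248) + 2.132 + 2.257) / 6 = 0.9710 / 6 = 0.162

θ* = 0.162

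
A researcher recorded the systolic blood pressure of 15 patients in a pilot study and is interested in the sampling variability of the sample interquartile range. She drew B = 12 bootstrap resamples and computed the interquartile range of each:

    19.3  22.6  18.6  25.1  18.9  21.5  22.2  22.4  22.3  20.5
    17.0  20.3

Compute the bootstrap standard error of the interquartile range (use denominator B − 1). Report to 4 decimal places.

Bootstrap SE is the standard deviation of the 12 replicate interquartile ranges.
Mean of replicates: (19.3 + 22.6 + 18.6 + 25.1 + 18.9 + 21.5 + 22.2 + 22.4 + 22.3 + 20.5 + 17.0 + 20.3) / 12 = 250.70000 / 12 = 20.89167
Sum of squared deviations: (−1.59167)² + (+1.70833)² + (−2.29167)² + (+4.20833)² + (−1.99167)² + (+0.60833)² + (+1.30833)² + (+1.50833)² + (+1.40833)² + (−0.39167)² + (−3.89167)² + (−0.59167)² = 54.36917
Variance = 54.36917 / 11 = 4.94265
SE* = √4.94265

SE* = 2.2232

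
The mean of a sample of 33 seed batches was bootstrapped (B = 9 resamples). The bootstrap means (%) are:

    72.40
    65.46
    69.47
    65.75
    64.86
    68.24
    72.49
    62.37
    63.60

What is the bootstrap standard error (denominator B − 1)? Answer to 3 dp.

Bootstrap SE is the standard deviation of the 9 replicate means.
Mean of replicates: (72.40 + 65.46 + 69.47 + 65.75 + 64.86 + 68.24 + 72.49 + 62.37 + 63.60) / 9 = 604.6400 / 9 = 67.1822
Sum of squared deviations: (+5.2178)² + (−1.7222)² + (+2.2878)² + (−1.4322)² + (−2.3222)² + (+1.0578)² + (+5.3078)² + (−4.8122)² + (−3.5822)² = 108.1504
Variance = 108.1504 / 8 = 13.5188
SE* = √13.5188

SE* = 3.677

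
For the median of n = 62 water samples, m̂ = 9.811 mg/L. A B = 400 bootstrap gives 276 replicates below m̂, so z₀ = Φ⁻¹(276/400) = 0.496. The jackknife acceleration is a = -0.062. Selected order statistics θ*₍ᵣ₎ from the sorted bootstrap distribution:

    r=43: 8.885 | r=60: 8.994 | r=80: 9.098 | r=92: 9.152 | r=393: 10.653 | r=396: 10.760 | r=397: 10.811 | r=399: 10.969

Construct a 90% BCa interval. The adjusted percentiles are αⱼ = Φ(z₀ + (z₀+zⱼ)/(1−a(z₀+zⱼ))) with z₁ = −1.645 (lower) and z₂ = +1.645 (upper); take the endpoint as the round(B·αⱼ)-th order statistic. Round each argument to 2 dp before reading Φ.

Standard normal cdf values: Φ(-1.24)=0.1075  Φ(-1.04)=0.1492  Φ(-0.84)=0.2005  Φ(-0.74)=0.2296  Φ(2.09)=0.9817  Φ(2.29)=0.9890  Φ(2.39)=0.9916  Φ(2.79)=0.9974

Lower: z₀ + z₁ = 0.496 + (-1.645) = -1.149; 1 − a(z₀+z₁) = 1 − (-0.062)(-1.149) = 0.9288; argument = 0.496 + (-1.149)/0.9288 = -0.7411 → -0.74.
α₁ = Φ(-0.74) = 0.2296; rank = round(400 × 0.2296) = 92; θ*₍92₎ = 9.152.
Upper: z₀ + z₂ = 2.141; 1 − a(z₀+z₂) = 1.1327; argument = 2.3861 → 2.39; α₂ = 0.9916; rank = 397; θ*₍397₎ = 10.811.

(9.152, 10.811)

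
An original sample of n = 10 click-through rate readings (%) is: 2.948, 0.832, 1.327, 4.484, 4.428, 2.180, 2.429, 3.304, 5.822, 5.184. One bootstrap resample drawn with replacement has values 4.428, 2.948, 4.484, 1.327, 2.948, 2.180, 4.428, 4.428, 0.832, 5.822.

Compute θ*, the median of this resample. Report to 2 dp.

θ* = 3.69

Sorted: 0.832, 1.327, 2.180, 2.948, 2.948, 4.428, 4.428, 4.428, 4.484, 5.822
Median = average of the two middle values = 3.69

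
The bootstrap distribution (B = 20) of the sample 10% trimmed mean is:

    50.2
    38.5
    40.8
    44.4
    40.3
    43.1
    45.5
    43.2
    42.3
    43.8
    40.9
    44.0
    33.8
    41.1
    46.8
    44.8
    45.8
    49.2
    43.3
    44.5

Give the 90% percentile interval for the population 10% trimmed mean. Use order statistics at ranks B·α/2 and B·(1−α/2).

(33.8, 49.2)

Sorted replicates: 33.8, 38.5, 40.3, 40.8, 40.9, 41.1, 42.3, 43.1, 43.2, 43.3, 43.8, 44.0, 44.4, 44.5, 44.8, 45.5, 45.8, 46.8, 49.2, 50.2
α = 0.10; lower rank = 20 × 0.050 = 1; upper rank = 20 × 0.950 = 19.
The 1st smallest replicate is 33.8; the 19th is 49.2.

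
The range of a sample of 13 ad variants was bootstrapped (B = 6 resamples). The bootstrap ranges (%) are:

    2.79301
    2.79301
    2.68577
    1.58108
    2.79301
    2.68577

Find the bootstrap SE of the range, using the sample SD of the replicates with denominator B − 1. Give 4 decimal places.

SE* = 0.4801

Bootstrap SE is the standard deviation of the 6 replicate ranges.
Mean of replicates: (2.79301 + 2.79301 + 2.68577 + 1.58108 + 2.79301 + 2.68577) / 6 = 15.331650 / 6 = 2.555275
Sum of squared deviations: (+0.237735)² + (+0.237735)² + (+0.130495)² + (−0.974195)² + (+0.237735)² + (+0.130495)² = 1.152668
Variance = 1.152668 / 5 = 0.230534
SE* = √0.230534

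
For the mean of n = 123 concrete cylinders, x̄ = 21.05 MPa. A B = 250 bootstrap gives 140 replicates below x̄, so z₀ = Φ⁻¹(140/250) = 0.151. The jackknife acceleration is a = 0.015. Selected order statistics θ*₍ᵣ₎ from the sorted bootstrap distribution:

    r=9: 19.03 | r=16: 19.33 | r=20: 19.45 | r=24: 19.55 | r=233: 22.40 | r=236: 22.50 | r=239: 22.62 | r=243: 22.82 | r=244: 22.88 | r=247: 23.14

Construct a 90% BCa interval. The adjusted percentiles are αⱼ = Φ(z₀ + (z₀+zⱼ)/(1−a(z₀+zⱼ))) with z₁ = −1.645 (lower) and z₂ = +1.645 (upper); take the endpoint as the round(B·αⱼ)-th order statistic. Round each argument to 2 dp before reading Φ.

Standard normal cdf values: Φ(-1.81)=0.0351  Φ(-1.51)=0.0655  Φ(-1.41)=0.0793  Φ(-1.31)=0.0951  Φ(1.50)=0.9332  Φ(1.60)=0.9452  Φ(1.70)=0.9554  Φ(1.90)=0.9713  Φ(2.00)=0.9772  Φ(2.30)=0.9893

Lower: z₀ + z₁ = 0.151 + (-1.645) = -1.494; 1 − a(z₀+z₁) = 1 − (0.015)(-1.494) = 1.0224; argument = 0.151 + (-1.494)/1.0224 = -1.3103 → -1.31.
α₁ = Φ(-1.31) = 0.0951; rank = round(250 × 0.0951) = 24; θ*₍24₎ = 19.55.
Upper: z₀ + z₂ = 1.796; 1 − a(z₀+z₂) = 0.9731; argument = 1.9967 → 2.00; α₂ = 0.9772; rank = 244; θ*₍244₎ = 22.88.

(19.55, 22.88)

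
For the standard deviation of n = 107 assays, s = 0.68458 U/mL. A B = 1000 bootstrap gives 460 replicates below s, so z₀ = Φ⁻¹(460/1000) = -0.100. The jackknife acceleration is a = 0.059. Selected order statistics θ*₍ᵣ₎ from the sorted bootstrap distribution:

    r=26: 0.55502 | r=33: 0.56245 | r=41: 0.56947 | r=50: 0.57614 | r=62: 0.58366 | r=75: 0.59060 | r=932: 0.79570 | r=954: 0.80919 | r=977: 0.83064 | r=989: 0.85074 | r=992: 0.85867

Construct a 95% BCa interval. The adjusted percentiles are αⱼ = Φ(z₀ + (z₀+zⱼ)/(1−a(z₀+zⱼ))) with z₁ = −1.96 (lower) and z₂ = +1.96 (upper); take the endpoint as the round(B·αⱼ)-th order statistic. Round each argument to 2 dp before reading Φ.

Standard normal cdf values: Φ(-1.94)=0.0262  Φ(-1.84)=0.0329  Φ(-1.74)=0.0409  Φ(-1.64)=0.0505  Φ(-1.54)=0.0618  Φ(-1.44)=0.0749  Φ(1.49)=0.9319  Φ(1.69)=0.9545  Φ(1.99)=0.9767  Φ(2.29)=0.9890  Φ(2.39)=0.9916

(0.55502, 0.83064)

Lower: z₀ + z₁ = -0.100 + (-1.960) = -2.060; 1 − a(z₀+z₁) = 1 − (0.059)(-2.060) = 1.1215; argument = -0.100 + (-2.060)/1.1215 = -1.9368 → -1.94.
α₁ = Φ(-1.94) = 0.0262; rank = round(1000 × 0.0262) = 26; θ*₍26₎ = 0.55502.
Upper: z₀ + z₂ = 1.860; 1 − a(z₀+z₂) = 0.8903; argument = 1.9893 → 1.99; α₂ = 0.9767; rank = 977; θ*₍977₎ = 0.83064.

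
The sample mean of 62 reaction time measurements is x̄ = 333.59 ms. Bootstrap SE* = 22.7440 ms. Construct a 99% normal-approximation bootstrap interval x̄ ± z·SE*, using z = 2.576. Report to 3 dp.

Margin = 2.576 × 22.7440 = 58.5885
Interval: 333.59 ± 58.5885

(275.001, 392.179)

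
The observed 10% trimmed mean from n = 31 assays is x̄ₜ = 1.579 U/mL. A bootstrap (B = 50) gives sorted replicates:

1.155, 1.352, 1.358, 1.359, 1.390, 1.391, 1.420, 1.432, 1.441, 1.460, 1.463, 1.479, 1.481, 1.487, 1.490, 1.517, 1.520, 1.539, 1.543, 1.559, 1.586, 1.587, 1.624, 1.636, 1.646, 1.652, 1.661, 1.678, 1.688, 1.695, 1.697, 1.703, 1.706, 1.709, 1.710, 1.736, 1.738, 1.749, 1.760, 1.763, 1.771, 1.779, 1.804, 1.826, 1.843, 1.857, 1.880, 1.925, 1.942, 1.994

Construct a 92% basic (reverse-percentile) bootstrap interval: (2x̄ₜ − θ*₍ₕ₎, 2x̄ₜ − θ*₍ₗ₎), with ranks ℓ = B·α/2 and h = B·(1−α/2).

(1.233, 1.806)

Percentile endpoints at ranks 2 and 48: θ*₍2₎ = 1.352, θ*₍48₎ = 1.925.
Basic interval reflects these around x̄ₜ:
  lower = 2 × 1.579 − 1.925 = 1.233
  upper = 2 × 1.579 − 1.352 = 1.806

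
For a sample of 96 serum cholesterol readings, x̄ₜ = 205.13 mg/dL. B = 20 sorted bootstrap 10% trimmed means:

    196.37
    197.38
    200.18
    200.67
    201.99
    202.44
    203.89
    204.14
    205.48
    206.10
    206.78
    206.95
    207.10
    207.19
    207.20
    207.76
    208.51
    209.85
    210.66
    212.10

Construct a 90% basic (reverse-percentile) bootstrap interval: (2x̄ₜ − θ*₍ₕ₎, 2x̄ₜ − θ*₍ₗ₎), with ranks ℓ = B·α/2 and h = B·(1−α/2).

(199.60, 213.89)

Percentile endpoints at ranks 1 and 19: θ*₍1₎ = 196.37, θ*₍19₎ = 210.66.
Basic interval reflects these around x̄ₜ:
  lower = 2 × 205.13 − 210.66 = 199.60
  upper = 2 × 205.13 − 196.37 = 213.89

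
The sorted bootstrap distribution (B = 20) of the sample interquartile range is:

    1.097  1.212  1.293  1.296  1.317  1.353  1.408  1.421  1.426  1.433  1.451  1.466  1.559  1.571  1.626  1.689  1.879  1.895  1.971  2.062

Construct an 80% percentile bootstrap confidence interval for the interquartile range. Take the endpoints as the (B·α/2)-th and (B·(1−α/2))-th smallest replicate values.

(1.212, 1.895)

α = 0.20; lower rank = 20 × 0.100 = 2; upper rank = 20 × 0.900 = 18.
The 2nd smallest replicate is 1.212; the 18th is 1.895.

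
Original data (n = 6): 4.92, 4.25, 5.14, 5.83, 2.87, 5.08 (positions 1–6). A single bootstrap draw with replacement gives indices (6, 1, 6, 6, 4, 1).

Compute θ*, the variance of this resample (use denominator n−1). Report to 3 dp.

Resample values: 5.08, 4.92, 5.08, 5.08, 5.83, 4.92.
Mean = 5.1517; sum of squared deviations = 0.5829
s² = 0.5829 / 5 = 0.1166

θ* = 0.117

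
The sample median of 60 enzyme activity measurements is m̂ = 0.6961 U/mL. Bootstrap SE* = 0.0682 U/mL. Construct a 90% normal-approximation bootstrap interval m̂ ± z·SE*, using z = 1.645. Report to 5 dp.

(0.58391, 0.80829)

Margin = 1.645 × 0.0682 = 0.112189
Interval: 0.6961 ± 0.112189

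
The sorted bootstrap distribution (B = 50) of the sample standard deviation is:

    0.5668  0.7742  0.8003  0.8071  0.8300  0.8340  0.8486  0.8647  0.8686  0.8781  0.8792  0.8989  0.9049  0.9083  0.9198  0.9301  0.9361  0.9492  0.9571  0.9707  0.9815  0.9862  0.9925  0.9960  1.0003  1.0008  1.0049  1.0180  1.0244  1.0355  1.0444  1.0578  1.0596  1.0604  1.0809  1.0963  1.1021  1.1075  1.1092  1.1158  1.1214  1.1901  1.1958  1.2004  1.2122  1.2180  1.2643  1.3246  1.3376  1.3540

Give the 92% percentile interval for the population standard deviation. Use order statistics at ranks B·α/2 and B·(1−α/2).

(0.7742, 1.3246)

α = 0.08; lower rank = 50 × 0.040 = 2; upper rank = 50 × 0.960 = 48.
The 2nd smallest replicate is 0.7742; the 48th is 1.3246.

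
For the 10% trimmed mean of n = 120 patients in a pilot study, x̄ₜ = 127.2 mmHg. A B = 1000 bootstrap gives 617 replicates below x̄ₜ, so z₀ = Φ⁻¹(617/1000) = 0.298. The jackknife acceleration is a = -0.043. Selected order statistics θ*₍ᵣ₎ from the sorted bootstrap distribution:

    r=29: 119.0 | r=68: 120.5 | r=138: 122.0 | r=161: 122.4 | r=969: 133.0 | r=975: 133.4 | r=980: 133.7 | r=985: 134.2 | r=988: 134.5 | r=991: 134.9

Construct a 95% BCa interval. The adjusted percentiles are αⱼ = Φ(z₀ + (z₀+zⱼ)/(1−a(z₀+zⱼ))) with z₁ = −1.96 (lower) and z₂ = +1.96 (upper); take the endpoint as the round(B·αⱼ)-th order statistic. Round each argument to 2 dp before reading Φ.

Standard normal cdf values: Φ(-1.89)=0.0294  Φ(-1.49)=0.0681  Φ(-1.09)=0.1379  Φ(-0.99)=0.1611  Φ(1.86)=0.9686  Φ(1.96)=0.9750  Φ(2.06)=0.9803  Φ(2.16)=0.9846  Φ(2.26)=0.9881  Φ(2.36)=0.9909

(120.5, 134.9)

Lower: z₀ + z₁ = 0.298 + (-1.960) = -1.662; 1 − a(z₀+z₁) = 1 − (-0.043)(-1.662) = 0.9285; argument = 0.298 + (-1.662)/0.9285 = -1.4919 → -1.49.
α₁ = Φ(-1.49) = 0.0681; rank = round(1000 × 0.0681) = 68; θ*₍68₎ = 120.5.
Upper: z₀ + z₂ = 2.258; 1 − a(z₀+z₂) = 1.0971; argument = 2.3562 → 2.36; α₂ = 0.9909; rank = 991; θ*₍991₎ = 134.9.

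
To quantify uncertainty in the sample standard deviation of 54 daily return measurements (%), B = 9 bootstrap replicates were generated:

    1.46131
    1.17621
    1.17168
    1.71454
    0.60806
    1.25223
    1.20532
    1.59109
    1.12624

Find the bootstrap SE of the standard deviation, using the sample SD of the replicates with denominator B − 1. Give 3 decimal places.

Bootstrap SE is the standard deviation of the 9 replicate standard deviations.
Mean of replicates: (1.46131 + 1.17621 + 1.17168 + 1.71454 + 0.60806 + 1.25223 + 1.20532 + 1.59109 + 1.12624) / 9 = 11.306680 / 9 = 1.256298
Sum of squared deviations: (+0.205012)² + (−0.080088)² + (−0.084618)² + (+0.458242)² + (−0.648238)² + (−0.004068)² + (−0.050978)² + (+0.334792)² + (−0.130058)² = 0.817419
Variance = 0.817419 / 8 = 0.102177
SE* = √0.102177

SE* = 0.320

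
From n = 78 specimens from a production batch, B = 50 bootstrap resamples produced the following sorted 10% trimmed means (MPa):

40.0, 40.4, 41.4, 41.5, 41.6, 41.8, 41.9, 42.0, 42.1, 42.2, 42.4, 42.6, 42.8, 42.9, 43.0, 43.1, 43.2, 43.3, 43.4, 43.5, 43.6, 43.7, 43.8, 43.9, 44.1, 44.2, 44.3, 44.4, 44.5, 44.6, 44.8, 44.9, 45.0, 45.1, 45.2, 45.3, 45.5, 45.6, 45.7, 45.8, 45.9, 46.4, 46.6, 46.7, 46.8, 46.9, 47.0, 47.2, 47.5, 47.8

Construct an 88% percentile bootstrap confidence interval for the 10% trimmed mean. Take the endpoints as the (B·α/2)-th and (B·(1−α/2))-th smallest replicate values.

(41.4, 47.0)

α = 0.12; lower rank = 50 × 0.060 = 3; upper rank = 50 × 0.940 = 47.
The 3rd smallest replicate is 41.4; the 47th is 47.0.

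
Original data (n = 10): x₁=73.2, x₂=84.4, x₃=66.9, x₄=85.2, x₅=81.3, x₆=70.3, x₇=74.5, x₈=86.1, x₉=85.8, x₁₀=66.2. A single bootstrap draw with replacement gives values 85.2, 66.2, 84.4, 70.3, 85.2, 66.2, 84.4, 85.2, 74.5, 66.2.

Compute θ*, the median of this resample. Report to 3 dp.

Sorted: 66.2, 66.2, 66.2, 70.3, 74.5, 84.4, 84.4, 85.2, 85.2, 85.2
Median = average of the two middle values = 79.450

θ* = 79.450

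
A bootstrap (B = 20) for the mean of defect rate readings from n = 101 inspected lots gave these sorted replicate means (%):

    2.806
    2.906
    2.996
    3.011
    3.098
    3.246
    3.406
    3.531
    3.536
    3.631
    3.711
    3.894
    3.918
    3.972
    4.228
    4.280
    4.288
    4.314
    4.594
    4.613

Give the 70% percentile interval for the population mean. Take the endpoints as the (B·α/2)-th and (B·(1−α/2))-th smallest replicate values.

α = 0.30; lower rank = 20 × 0.150 = 3; upper rank = 20 × 0.850 = 17.
The 3rd smallest replicate is 2.996; the 17th is 4.288.

(2.996, 4.288)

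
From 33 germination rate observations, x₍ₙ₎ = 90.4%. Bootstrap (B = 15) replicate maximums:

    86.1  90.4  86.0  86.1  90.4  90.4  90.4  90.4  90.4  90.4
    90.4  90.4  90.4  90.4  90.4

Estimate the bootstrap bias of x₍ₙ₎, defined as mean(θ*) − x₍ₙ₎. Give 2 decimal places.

mean(θ*) = (86.1 + 90.4 + 86.0 + 86.1 + 90.4 + 90.4 + 90.4 + 90.4 + 90.4 + 90.4 + 90.4 + 90.4 + 90.4 + 90.4 + 90.4) / 15 = 89.533
bias = 89.533 − 90.4

bias = −0.87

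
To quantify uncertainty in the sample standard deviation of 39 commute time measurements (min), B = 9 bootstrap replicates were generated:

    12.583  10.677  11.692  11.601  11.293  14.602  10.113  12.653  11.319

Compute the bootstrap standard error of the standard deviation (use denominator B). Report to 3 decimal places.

Bootstrap SE is the standard deviation of the 9 replicate standard deviations.
Mean of replicates: (12.583 + 10.677 + 11.692 + 11.601 + 11.293 + 14.602 + 10.113 + 12.653 + 11.319) / 9 = 106.5330 / 9 = 11.8370
Sum of squared deviations: (+0.7460)² + (−1.1600)² + (−0.1450)² + (−0.2360)² + (−0.5440)² + (+2.7650)² + (−1.7240)² + (+0.8160)² + (−0.5180)² = 13.8264
Variance = 13.8264 / 9 = 1.5363
SE* = √1.5363

SE* = 1.239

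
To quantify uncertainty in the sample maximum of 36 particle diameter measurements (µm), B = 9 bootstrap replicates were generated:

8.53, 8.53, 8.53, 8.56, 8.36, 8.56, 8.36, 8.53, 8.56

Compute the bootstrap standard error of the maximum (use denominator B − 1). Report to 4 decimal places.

SE* = 0.0818

Bootstrap SE is the standard deviation of the 9 replicate maximums.
Mean of replicates: (8.53 + 8.53 + 8.53 + 8.56 + 8.36 + 8.56 + 8.36 + 8.53 + 8.56) / 9 = 76.52000 / 9 = 8.50222
Sum of squared deviations: (+0.02778)² + (+0.02778)² + (+0.02778)² + (+0.05778)² + (−0.14222)² + (+0.05778)² + (−0.14222)² + (+0.02778)² + (+0.05778)² = 0.05356
Variance = 0.05356 / 8 = 0.00669
SE* = √0.00669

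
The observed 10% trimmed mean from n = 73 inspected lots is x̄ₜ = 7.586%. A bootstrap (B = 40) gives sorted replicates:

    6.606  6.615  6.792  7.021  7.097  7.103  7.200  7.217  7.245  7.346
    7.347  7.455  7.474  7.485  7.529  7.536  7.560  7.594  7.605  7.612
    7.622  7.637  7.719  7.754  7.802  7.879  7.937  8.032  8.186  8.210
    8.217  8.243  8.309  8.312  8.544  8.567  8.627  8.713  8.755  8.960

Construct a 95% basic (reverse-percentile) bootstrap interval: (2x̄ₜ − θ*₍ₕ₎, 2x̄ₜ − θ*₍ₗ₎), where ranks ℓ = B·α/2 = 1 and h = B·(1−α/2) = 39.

Percentile endpoints at ranks 1 and 39: θ*₍1₎ = 6.606, θ*₍39₎ = 8.755.
Basic interval reflects these around x̄ₜ:
  lower = 2 × 7.586 − 8.755 = 6.417
  upper = 2 × 7.586 − 6.606 = 8.566

(6.417, 8.566)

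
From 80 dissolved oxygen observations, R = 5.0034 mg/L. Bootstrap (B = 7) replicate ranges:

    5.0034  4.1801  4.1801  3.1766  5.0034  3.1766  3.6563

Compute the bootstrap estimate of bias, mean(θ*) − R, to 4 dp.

mean(θ*) = (5.0034 + 4.1801 + 4.1801 + 3.1766 + 5.0034 + 3.1766 + 3.6563) / 7 = 4.05379
bias = 4.05379 − 5.0034

bias = −0.9496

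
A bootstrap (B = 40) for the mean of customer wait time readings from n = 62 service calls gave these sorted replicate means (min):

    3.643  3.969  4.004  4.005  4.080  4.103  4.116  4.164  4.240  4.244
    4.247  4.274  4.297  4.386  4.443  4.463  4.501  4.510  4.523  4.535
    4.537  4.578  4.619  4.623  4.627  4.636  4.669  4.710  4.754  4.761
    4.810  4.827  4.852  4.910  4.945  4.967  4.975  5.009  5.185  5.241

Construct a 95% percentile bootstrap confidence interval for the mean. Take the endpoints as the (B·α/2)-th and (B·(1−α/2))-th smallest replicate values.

α = 0.05; lower rank = 40 × 0.025 = 1; upper rank = 40 × 0.975 = 39.
The 1st smallest replicate is 3.643; the 39th is 5.185.

(3.643, 5.185)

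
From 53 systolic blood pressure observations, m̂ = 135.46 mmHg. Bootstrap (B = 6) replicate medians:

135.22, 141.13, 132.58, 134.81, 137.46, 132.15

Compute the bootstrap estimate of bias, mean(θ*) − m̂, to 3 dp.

mean(θ*) = (135.22 + 141.13 + 132.58 + 134.81 + 137.46 + 132.15) / 6 = 135.5583
bias = 135.5583 − 135.46

bias = +0.098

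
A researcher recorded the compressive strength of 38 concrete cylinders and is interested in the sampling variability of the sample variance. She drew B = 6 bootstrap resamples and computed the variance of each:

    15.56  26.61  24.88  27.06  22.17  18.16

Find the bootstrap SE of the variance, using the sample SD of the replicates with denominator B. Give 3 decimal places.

Bootstrap SE is the standard deviation of the 6 replicate variances.
Mean of replicates: (15.56 + 26.61 + 24.88 + 27.06 + 22.17 + 18.16) / 6 = 134.4400 / 6 = 22.4067
Sum of squared deviations: (−6.8467)² + (+4.2033)² + (+2.4733)² + (+4.6533)² + (−0.2367)² + (−4.2467)² = 110.4059
Variance = 110.4059 / 6 = 18.4010
SE* = √18.4010

SE* = 4.290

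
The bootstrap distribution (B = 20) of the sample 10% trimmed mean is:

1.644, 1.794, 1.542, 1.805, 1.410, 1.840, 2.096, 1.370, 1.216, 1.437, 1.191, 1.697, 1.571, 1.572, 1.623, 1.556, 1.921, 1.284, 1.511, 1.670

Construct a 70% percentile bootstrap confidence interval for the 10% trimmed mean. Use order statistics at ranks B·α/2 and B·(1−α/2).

(1.284, 1.805)

Sorted replicates: 1.191, 1.216, 1.284, 1.370, 1.410, 1.437, 1.511, 1.542, 1.556, 1.571, 1.572, 1.623, 1.644, 1.670, 1.697, 1.794, 1.805, 1.840, 1.921, 2.096
α = 0.30; lower rank = 20 × 0.150 = 3; upper rank = 20 × 0.850 = 17.
The 3rd smallest replicate is 1.284; the 17th is 1.805.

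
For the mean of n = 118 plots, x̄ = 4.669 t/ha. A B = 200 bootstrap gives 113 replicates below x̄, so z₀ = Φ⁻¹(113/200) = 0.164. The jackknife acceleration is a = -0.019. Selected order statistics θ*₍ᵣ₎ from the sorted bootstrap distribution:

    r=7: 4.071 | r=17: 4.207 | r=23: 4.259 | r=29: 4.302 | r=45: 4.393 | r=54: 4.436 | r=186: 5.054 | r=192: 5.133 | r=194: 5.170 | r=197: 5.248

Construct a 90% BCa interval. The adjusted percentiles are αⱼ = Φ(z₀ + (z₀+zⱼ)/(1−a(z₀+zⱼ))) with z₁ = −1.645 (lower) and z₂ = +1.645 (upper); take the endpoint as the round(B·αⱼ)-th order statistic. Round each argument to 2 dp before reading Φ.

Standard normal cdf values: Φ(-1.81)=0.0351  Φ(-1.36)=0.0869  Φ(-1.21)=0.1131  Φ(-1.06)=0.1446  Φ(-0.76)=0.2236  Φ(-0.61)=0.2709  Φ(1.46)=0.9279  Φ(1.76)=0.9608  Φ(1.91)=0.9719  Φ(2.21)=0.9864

(4.207, 5.170)

Lower: z₀ + z₁ = 0.164 + (-1.645) = -1.481; 1 − a(z₀+z₁) = 1 − (-0.019)(-1.481) = 0.9719; argument = 0.164 + (-1.481)/0.9719 = -1.3599 → -1.36.
α₁ = Φ(-1.36) = 0.0869; rank = round(200 × 0.0869) = 17; θ*₍17₎ = 4.207.
Upper: z₀ + z₂ = 1.809; 1 − a(z₀+z₂) = 1.0344; argument = 1.9129 → 1.91; α₂ = 0.9719; rank = 194; θ*₍194₎ = 5.170.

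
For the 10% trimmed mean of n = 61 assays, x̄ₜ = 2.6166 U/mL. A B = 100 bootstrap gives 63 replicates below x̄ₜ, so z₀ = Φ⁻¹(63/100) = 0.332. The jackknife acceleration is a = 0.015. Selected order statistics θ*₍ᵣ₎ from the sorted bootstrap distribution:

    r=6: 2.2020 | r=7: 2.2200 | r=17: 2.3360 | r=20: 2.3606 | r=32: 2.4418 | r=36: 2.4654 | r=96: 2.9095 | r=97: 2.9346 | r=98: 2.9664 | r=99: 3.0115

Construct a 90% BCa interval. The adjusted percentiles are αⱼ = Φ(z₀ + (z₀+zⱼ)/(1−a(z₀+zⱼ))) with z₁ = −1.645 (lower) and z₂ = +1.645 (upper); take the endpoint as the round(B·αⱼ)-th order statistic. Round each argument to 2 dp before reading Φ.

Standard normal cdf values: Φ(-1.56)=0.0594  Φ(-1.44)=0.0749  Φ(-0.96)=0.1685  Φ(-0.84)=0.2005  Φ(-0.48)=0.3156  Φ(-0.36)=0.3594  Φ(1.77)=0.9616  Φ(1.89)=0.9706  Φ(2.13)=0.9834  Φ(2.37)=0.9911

(2.3360, 3.0115)

Lower: z₀ + z₁ = 0.332 + (-1.645) = -1.313; 1 − a(z₀+z₁) = 1 − (0.015)(-1.313) = 1.0197; argument = 0.332 + (-1.313)/1.0197 = -0.9556 → -0.96.
α₁ = Φ(-0.96) = 0.1685; rank = round(100 × 0.1685) = 17; θ*₍17₎ = 2.3360.
Upper: z₀ + z₂ = 1.977; 1 − a(z₀+z₂) = 0.9703; argument = 2.3694 → 2.37; α₂ = 0.9911; rank = 99; θ*₍99₎ = 3.0115.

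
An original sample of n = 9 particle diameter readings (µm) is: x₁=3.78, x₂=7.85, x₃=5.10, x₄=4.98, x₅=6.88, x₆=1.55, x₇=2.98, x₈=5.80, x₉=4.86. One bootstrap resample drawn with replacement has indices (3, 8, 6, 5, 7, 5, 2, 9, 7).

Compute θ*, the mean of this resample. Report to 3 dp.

Resample values: 5.10, 5.80, 1.55, 6.88, 2.98, 6.88, 7.85, 4.86, 2.98.
Mean = (5.10 + 5.80 + 1.55 + 6.88 + 2.98 + 6.88 + 7.85 + 4.86 + 2.98) / 9 = 44.880 / 9 = 4.987

θ* = 4.987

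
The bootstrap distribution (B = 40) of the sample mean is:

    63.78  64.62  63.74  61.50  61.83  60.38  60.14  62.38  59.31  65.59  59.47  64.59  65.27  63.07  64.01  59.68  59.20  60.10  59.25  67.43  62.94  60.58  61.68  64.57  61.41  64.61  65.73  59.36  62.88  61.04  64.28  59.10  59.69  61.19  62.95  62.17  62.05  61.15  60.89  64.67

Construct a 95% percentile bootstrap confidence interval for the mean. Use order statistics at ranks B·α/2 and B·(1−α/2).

Sorted replicates: 59.10, 59.20, 59.25, 59.31, 59.36, 59.47, 59.68, 59.69, 60.10, 60.14, 60.38, 60.58, 60.89, 61.04, 61.15, 61.19, 61.41, 61.50, 61.68, 61.83, 62.05, 62.17, 62.38, 62.88, 62.94, 62.95, 63.07, 63.74, 63.78, 64.01, 64.28, 64.57, 64.59, 64.61, 64.62, 64.67, 65.27, 65.59, 65.73, 67.43
α = 0.05; lower rank = 40 × 0.025 = 1; upper rank = 40 × 0.975 = 39.
The 1st smallest replicate is 59.10; the 39th is 65.73.

(59.10, 65.73)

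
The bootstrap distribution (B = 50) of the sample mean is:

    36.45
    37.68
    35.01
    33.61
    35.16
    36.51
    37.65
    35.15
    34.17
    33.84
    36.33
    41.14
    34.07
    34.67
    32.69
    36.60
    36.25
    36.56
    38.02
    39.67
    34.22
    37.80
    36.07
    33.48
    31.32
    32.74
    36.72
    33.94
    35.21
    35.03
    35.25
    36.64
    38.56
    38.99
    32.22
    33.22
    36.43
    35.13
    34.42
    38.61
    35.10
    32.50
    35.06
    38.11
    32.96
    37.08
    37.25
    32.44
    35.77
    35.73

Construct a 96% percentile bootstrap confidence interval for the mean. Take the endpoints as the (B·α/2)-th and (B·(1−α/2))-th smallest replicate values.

Sorted replicates: 31.32, 32.22, 32.44, 32.50, 32.69, 32.74, 32.96, 33.22, 33.48, 33.61, 33.84, 33.94, 34.07, 34.17, 34.22, 34.42, 34.67, 35.01, 35.03, 35.06, 35.10, 35.13, 35.15, 35.16, 35.21, 35.25, 35.73, 35.77, 36.07, 36.25, 36.33, 36.43, 36.45, 36.51, 36.56, 36.60, 36.64, 36.72, 37.08, 37.25, 37.65, 37.68, 37.80, 38.02, 38.11, 38.56, 38.61, 38.99, 39.67, 41.14
α = 0.04; lower rank = 50 × 0.020 = 1; upper rank = 50 × 0.980 = 49.
The 1st smallest replicate is 31.32; the 49th is 39.67.

(31.32, 39.67)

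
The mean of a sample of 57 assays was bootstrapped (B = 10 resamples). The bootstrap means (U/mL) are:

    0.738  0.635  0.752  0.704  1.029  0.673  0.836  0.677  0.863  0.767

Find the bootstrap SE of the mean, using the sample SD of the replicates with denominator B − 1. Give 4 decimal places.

Bootstrap SE is the standard deviation of the 10 replicate means.
Mean of replicates: (0.738 + 0.635 + 0.752 + 0.704 + 1.029 + 0.673 + 0.836 + 0.677 + 0.863 + 0.767) / 10 = 7.67400 / 10 = 0.76740
Sum of squared deviations: (−0.02940)² + (−0.13240)² + (−0.01540)² + (−0.06340)² + (+0.26160)² + (−0.09440)² + (+0.06860)² + (−0.09040)² + (+0.09560)² + (−0.00040)² = 0.12201
Variance = 0.12201 / 9 = 0.01356
SE* = √0.01356

SE* = 0.1164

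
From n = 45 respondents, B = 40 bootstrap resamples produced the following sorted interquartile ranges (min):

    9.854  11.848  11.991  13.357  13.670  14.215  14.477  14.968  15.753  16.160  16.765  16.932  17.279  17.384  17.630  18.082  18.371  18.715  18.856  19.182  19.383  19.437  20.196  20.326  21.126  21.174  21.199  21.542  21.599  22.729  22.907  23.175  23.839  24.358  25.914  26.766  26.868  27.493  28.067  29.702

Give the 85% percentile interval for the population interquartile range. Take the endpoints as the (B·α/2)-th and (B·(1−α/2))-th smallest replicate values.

α = 0.15; lower rank = 40 × 0.075 = 3; upper rank = 40 × 0.925 = 37.
The 3rd smallest replicate is 11.991; the 37th is 26.868.

(11.991, 26.868)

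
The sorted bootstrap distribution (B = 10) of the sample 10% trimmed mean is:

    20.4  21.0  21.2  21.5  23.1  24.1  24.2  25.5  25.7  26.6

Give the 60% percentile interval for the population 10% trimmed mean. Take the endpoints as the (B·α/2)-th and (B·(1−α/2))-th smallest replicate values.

(21.0, 25.5)

α = 0.40; lower rank = 10 × 0.200 = 2; upper rank = 10 × 0.800 = 8.
The 2nd smallest replicate is 21.0; the 8th is 25.5.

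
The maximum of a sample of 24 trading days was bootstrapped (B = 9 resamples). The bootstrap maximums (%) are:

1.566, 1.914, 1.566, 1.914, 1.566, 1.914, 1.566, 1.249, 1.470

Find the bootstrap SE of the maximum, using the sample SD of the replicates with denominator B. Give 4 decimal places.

SE* = 0.2183

Bootstrap SE is the standard deviation of the 9 replicate maximums.
Mean of replicates: (1.566 + 1.914 + 1.566 + 1.914 + 1.566 + 1.914 + 1.566 + 1.249 + 1.470) / 9 = 14.72500 / 9 = 1.63611
Sum of squared deviations: (−0.07011)² + (+0.27789)² + (−0.07011)² + (+0.27789)² + (−0.07011)² + (+0.27789)² + (−0.07011)² + (−0.38711)² + (−0.16611)² = 0.42878
Variance = 0.42878 / 9 = 0.04764
SE* = √0.04764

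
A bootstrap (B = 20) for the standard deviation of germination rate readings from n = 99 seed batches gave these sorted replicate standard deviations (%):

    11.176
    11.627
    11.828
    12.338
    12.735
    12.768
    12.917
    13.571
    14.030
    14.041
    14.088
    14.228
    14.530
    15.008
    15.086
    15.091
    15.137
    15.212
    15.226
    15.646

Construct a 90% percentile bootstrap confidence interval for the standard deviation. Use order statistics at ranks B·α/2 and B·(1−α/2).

(11.176, 15.226)

α = 0.10; lower rank = 20 × 0.050 = 1; upper rank = 20 × 0.950 = 19.
The 1st smallest replicate is 11.176; the 19th is 15.226.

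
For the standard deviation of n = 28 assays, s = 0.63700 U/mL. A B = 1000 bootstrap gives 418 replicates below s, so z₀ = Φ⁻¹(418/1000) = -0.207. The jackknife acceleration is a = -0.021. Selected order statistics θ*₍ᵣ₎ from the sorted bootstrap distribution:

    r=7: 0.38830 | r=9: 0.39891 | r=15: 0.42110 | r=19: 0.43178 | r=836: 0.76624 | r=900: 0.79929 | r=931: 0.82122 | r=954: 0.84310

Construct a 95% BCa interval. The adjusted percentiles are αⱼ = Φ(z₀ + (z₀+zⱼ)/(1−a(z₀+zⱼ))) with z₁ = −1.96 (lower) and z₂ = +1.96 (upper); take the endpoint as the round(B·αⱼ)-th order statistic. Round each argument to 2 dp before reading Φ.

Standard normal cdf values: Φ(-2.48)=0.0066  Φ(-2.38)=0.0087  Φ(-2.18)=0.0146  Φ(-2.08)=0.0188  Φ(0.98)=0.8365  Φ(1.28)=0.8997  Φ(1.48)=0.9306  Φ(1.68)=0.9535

(0.38830, 0.82122)

Lower: z₀ + z₁ = -0.207 + (-1.960) = -2.167; 1 − a(z₀+z₁) = 1 − (-0.021)(-2.167) = 0.9545; argument = -0.207 + (-2.167)/0.9545 = -2.4773 → -2.48.
α₁ = Φ(-2.48) = 0.0066; rank = round(1000 × 0.0066) = 7; θ*₍7₎ = 0.38830.
Upper: z₀ + z₂ = 1.753; 1 − a(z₀+z₂) = 1.0368; argument = 1.4838 → 1.48; α₂ = 0.9306; rank = 931; θ*₍931₎ = 0.82122.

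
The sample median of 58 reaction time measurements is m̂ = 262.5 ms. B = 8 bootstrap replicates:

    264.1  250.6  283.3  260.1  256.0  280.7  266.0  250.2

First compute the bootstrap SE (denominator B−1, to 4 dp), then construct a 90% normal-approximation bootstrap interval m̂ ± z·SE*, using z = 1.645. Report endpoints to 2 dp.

Mean of replicates = 263.8750; sum of squared deviations = 1104.4750; SE* = √(1104.4750/7) = 12.5611
Margin = 1.645 × 12.5611 = 20.663
Interval: 262.5 ± 20.663

(241.84, 283.16)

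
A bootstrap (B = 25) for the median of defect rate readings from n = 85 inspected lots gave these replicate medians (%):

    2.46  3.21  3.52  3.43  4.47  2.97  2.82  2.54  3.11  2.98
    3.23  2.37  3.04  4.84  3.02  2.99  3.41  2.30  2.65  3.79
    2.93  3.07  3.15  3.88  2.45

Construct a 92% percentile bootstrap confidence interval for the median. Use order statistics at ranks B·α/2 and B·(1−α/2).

Sorted replicates: 2.30, 2.37, 2.45, 2.46, 2.54, 2.65, 2.82, 2.93, 2.97, 2.98, 2.99, 3.02, 3.04, 3.07, 3.11, 3.15, 3.21, 3.23, 3.41, 3.43, 3.52, 3.79, 3.88, 4.47, 4.84
α = 0.08; lower rank = 25 × 0.040 = 1; upper rank = 25 × 0.960 = 24.
The 1st smallest replicate is 2.30; the 24th is 4.47.

(2.30, 4.47)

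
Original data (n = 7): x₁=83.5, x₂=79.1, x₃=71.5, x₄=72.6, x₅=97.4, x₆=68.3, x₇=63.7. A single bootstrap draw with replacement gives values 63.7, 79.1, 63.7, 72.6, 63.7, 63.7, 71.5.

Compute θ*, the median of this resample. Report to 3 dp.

Sorted: 63.7, 63.7, 63.7, 63.7, 71.5, 72.6, 79.1
Median = middle value = 63.700

θ* = 63.700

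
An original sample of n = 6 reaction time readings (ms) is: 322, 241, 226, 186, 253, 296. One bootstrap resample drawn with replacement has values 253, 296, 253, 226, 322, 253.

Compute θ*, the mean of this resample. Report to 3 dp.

Mean = (253 + 296 + 253 + 226 + 322 + 253) / 6 = 1603.0 / 6 = 267.167

θ* = 267.167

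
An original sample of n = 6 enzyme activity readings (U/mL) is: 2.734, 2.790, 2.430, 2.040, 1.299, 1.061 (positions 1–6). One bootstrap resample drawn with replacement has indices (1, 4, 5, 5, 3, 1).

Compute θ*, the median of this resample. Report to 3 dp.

θ* = 2.235

Resample values: 2.734, 2.040, 1.299, 1.299, 2.430, 2.734.
Sorted: 1.299, 1.299, 2.040, 2.430, 2.734, 2.734
Median = average of the two middle values = 2.235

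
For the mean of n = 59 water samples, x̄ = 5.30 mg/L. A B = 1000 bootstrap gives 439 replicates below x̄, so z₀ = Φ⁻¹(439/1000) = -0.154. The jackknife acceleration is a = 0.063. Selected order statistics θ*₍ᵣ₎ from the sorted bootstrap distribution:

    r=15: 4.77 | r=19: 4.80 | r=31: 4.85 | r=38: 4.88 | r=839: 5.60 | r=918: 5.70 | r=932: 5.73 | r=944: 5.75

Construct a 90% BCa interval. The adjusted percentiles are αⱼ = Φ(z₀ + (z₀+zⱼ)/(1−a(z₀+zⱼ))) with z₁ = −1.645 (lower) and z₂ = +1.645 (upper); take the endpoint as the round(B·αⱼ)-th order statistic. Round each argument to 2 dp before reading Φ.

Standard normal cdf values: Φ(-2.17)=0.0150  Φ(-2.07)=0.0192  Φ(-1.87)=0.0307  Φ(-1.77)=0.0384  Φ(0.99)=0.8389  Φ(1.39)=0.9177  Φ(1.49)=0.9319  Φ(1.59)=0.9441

(4.88, 5.73)

Lower: z₀ + z₁ = -0.154 + (-1.645) = -1.799; 1 − a(z₀+z₁) = 1 − (0.063)(-1.799) = 1.1133; argument = -0.154 + (-1.799)/1.1133 = -1.7699 → -1.77.
α₁ = Φ(-1.77) = 0.0384; rank = round(1000 × 0.0384) = 38; θ*₍38₎ = 4.88.
Upper: z₀ + z₂ = 1.491; 1 − a(z₀+z₂) = 0.9061; argument = 1.4916 → 1.49; α₂ = 0.9319; rank = 932; θ*₍932₎ = 5.73.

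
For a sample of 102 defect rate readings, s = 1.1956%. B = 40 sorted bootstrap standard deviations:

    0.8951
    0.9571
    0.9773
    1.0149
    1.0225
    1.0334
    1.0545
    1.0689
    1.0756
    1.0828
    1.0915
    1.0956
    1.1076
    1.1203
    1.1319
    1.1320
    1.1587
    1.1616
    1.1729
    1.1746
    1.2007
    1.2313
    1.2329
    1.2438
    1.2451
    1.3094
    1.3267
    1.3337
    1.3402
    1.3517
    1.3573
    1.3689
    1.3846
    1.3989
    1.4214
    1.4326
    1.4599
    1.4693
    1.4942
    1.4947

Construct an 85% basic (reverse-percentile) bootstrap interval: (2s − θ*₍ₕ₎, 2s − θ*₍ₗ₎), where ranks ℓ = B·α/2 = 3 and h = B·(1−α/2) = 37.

(0.9313, 1.4139)

Percentile endpoints at ranks 3 and 37: θ*₍3₎ = 0.9773, θ*₍37₎ = 1.4599.
Basic interval reflects these around s:
  lower = 2 × 1.1956 − 1.4599 = 0.9313
  upper = 2 × 1.1956 − 0.9773 = 1.4139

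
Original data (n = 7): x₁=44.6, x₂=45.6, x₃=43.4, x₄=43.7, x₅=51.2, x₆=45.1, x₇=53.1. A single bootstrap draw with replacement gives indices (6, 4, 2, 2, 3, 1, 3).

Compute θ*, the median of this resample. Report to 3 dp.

Resample values: 45.1, 43.7, 45.6, 45.6, 43.4, 44.6, 43.4.
Sorted: 43.4, 43.4, 43.7, 44.6, 45.1, 45.6, 45.6
Median = middle value = 44.600

θ* = 44.600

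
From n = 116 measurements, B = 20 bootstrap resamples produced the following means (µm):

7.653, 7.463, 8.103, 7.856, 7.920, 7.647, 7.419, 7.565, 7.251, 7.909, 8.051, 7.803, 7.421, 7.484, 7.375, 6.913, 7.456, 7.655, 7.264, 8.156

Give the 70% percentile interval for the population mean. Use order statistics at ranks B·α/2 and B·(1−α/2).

(7.264, 7.920)

Sorted replicates: 6.913, 7.251, 7.264, 7.375, 7.419, 7.421, 7.456, 7.463, 7.484, 7.565, 7.647, 7.653, 7.655, 7.803, 7.856, 7.909, 7.920, 8.051, 8.103, 8.156
α = 0.30; lower rank = 20 × 0.150 = 3; upper rank = 20 × 0.850 = 17.
The 3rd smallest replicate is 7.264; the 17th is 7.920.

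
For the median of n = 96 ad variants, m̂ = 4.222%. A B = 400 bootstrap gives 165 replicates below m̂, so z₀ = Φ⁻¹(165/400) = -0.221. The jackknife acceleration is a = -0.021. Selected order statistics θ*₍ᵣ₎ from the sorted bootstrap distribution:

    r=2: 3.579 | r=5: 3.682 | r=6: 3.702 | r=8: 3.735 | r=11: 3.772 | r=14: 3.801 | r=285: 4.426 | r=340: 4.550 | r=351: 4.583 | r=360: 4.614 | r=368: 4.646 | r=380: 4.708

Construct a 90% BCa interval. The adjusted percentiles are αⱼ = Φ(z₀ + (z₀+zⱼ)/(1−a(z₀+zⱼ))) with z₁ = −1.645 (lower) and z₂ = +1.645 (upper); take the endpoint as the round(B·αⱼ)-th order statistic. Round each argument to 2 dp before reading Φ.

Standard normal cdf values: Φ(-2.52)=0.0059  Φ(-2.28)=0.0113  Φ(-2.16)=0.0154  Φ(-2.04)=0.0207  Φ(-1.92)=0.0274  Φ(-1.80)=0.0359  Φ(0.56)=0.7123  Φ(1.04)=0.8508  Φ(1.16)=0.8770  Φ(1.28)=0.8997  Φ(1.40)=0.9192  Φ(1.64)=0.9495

Lower: z₀ + z₁ = -0.221 + (-1.645) = -1.866; 1 − a(z₀+z₁) = 1 − (-0.021)(-1.866) = 0.9608; argument = -0.221 + (-1.866)/0.9608 = -2.1631 → -2.16.
α₁ = Φ(-2.16) = 0.0154; rank = round(400 × 0.0154) = 6; θ*₍6₎ = 3.702.
Upper: z₀ + z₂ = 1.424; 1 − a(z₀+z₂) = 1.0299; argument = 1.1617 → 1.16; α₂ = 0.8770; rank = 351; θ*₍351₎ = 4.583.

(3.702, 4.583)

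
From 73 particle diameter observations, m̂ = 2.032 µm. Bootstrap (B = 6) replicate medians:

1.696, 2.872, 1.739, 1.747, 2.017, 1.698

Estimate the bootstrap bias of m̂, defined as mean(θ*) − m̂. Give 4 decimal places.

mean(θ*) = (1.696 + 2.872 + 1.739 + 1.747 + 2.017 + 1.698) / 6 = 1.96150
bias = 1.96150 − 2.032

bias = −0.0705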